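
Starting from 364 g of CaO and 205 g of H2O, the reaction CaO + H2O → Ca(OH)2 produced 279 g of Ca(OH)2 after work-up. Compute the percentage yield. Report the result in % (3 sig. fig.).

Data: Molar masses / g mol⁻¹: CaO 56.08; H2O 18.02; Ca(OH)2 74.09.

n(CaO) = 364.0 / 56.08 = 6.491 mol
n(H2O) = 205.0 / 18.02 = 11.38 mol
n/ν → CaO: 6.491, H2O: 11.38; CaO is limiting.
theoretical n(Ca(OH)2) = (1/1) × 6.491 = 6.491 mol → 480.9 g
% yield = 279 / 480.9 × 100 = 58.02 %

58.0 %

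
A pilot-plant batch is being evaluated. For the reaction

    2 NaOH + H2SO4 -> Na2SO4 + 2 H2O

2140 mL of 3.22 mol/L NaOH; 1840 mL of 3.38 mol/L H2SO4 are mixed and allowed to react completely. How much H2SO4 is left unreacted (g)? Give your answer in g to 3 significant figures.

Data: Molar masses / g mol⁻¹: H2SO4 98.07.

272 g

n(NaOH) = 3.22 × 2140/1000 = 6.891 mol
n(H2SO4) = 3.38 × 1840/1000 = 6.219 mol
n/ν for NaOH = 6.891/2 = 3.446
n/ν for H2SO4 = 6.219/1 = 6.219
Smallest n/ν is NaOH → limiting reagent.
H2SO4 consumed = (1/2) × 6.891 = 3.446 mol
H2SO4 remaining = 6.219 − 3.446 = 2.773 mol
mass = 2.773 × 98.07 = 271.9 g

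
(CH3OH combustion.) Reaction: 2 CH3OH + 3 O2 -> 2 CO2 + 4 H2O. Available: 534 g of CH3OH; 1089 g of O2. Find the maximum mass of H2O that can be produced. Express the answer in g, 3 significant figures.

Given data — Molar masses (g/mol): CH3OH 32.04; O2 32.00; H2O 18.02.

n(CH3OH) = 534.0 / 32.04 = 16.67 mol
n(O2) = 1089 / 32.00 = 34.03 mol
n/ν for CH3OH = 16.67/2 = 8.335
n/ν for O2 = 34.03/3 = 11.34
Smallest n/ν is CH3OH → limiting reagent.
n(H2O) = (4/2) × 16.67 = 33.34 mol
mass = 33.34 × 18.02 = 600.8 g

601 g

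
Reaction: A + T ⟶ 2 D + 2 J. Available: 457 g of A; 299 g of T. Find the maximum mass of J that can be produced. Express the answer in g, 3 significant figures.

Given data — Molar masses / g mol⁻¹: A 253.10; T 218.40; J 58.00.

159 g

n(A) = 457.0 / 253.10 = 1.806 mol
n(T) = 299.0 / 218.40 = 1.369 mol
n/ν for A = 1.806/1 = 1.806
n/ν for T = 1.369/1 = 1.369
Smallest n/ν is T → limiting reagent.
n(J) = (2/1) × 1.369 = 2.738 mol
mass = 2.738 × 58.00 = 158.8 g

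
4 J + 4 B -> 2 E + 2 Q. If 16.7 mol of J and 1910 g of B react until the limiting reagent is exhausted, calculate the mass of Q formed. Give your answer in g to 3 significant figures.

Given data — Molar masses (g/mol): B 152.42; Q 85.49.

n(J) = 16.70 mol
n(B) = 1910 / 152.42 = 12.53 mol
n/ν for J = 16.70/4 = 4.175
n/ν for B = 12.53/4 = 3.133
Smallest n/ν is B → limiting reagent.
n(Q) = (2/4) × 12.53 = 6.265 mol
mass = 6.265 × 85.49 = 535.6 g

536 g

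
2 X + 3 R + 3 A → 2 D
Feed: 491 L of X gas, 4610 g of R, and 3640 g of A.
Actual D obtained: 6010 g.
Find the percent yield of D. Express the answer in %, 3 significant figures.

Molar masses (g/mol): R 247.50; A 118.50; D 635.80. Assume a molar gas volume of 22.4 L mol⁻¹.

76.1 %

n(X) = 491.0 / 22.4 = 21.92 mol
n(R) = 4610 / 247.50 = 18.63 mol
n(A) = 3640 / 118.50 = 30.72 mol
n/ν for X = 21.92/2 = 10.96
n/ν for R = 18.63/3 = 6.210
n/ν for A = 30.72/3 = 10.24
Smallest n/ν is R → limiting reagent.
theoretical n(D) = (2/3) × 18.63 = 12.42 mol → 7897 g
% yield = 6010 / 7897 × 100 = 76.10 %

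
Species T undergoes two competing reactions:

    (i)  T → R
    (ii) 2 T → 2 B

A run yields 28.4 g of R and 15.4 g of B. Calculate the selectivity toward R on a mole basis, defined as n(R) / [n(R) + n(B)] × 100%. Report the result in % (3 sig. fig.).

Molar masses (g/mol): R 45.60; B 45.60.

64.8 %

n(R) = 28.4 / 45.60 = 0.6228 mol
n(B) = 15.4 / 45.60 = 0.3377 mol
selectivity = 0.6228/(0.6228+0.3377) × 100 = 64.84 %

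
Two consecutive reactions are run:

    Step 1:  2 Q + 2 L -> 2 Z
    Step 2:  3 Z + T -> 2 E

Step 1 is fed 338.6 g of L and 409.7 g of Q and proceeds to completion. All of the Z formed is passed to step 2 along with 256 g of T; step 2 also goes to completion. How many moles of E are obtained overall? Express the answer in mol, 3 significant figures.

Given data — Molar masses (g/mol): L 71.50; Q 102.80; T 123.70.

2.66 mol

Step 1:
n(L) = 338.6 / 71.50 = 4.736 mol
n(Q) = 409.7 / 102.80 = 3.985 mol
n/ν → L: 2.368, Q: 1.993; Q is limiting.
n(Z) produced = (2/2) × 3.985 = 3.985 mol
Step 2:
n(Z) available = 3.985 mol
n(T) = 256.0 / 123.70 = 2.070 mol
n/ν → Z: 1.328, T: 2.070; Z is limiting.
n(E) = (2/3) × 3.985 = 2.657 mol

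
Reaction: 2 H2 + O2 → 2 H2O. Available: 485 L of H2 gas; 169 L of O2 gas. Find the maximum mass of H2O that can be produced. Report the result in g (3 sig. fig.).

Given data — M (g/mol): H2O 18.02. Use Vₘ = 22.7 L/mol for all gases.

n(H2) = 485.0 / 22.7 = 21.37 mol
n(O2) = 169.0 / 22.7 = 7.445 mol
n/ν for H2 = 21.37/2 = 10.69
n/ν for O2 = 7.445/1 = 7.445
Smallest n/ν is O2 → limiting reagent.
n(H2O) = (2/1) × 7.445 = 14.89 mol
mass = 14.89 × 18.02 = 268.3 g

268 g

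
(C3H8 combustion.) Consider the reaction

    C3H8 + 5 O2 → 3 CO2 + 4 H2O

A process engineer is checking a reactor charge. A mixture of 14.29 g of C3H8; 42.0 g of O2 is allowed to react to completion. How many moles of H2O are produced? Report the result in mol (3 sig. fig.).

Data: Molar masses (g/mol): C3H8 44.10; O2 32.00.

1.05 mol

n(C3H8) = 14.29 / 44.10 = 0.3240 mol
n(O2) = 42.00 / 32.00 = 1.313 mol
n/ν for C3H8 = 0.3240/1 = 0.3240
n/ν for O2 = 1.313/5 = 0.2626
Smallest n/ν is O2 → limiting reagent.
n(H2O) = (4/5) × 1.313 = 1.050 mol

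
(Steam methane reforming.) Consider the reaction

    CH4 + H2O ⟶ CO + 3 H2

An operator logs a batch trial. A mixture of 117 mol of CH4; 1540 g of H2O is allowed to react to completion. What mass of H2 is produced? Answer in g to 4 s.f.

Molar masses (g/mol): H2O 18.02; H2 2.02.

n(CH4) = 117.0 mol
n(H2O) = 1540 / 18.02 = 85.46 mol
n/ν for CH4 = 117.0/1 = 117.0
n/ν for H2O = 85.46/1 = 85.46
Smallest n/ν is H2O → limiting reagent.
n(H2) = (3/1) × 85.46 = 256.4 mol
mass = 256.4 × 2.02 = 517.9 g

517.9 g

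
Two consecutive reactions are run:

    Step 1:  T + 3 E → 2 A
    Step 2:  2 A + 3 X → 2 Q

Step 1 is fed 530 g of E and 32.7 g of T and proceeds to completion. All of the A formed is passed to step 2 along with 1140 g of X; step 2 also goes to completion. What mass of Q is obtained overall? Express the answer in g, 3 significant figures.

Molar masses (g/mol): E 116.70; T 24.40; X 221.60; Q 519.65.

1390 g

Step 1:
n(E) = 530.0 / 116.70 = 4.542 mol
n(T) = 32.70 / 24.40 = 1.340 mol
n/ν for E = 4.542/3 = 1.514
n/ν for T = 1.340/1 = 1.340
Smallest n/ν is T → limiting reagent.
n(A) produced = (2/1) × 1.340 = 2.680 mol
Step 2:
n(A) available = 2.680 mol
n(X) = 1140 / 221.60 = 5.144 mol
n/ν for A = 2.680/2 = 1.340
n/ν for X = 5.144/3 = 1.715
Smallest n/ν is A → limiting reagent.
n(Q) = (2/2) × 2.680 = 2.680 mol
mass = 2.680 × 519.65 = 1393 g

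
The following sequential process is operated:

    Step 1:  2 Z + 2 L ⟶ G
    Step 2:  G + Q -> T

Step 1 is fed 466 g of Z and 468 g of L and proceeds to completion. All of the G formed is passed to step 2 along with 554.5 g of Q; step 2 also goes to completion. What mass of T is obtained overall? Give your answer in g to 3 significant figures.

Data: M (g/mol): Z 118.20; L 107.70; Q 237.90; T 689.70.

1360 g

Step 1:
n(Z) = 466.0 / 118.20 = 3.942 mol
n(L) = 468.0 / 107.70 = 4.345 mol
n/ν for Z = 3.942/2 = 1.971
n/ν for L = 4.345/2 = 2.173
Smallest n/ν is Z → limiting reagent.
n(G) produced = (1/2) × 3.942 = 1.971 mol
Step 2:
n(G) available = 1.971 mol
n(Q) = 554.5 / 237.90 = 2.331 mol
n/ν for G = 1.971/1 = 1.971
n/ν for Q = 2.331/1 = 2.331
Smallest n/ν is G → limiting reagent.
n(T) = (1/1) × 1.971 = 1.971 mol
mass = 1.971 × 689.70 = 1359 g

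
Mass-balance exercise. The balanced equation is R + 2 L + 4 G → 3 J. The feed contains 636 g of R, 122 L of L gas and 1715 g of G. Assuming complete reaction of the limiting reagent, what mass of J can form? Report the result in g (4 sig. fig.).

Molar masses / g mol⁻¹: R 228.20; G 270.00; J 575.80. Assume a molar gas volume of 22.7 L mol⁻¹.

n(R) = 636.0 / 228.20 = 2.787 mol
n(L) = 122.0 / 22.7 = 5.374 mol
n(G) = 1715 / 270.00 = 6.352 mol
n/ν for R = 2.787/1 = 2.787
n/ν for L = 5.374/2 = 2.687
n/ν for G = 6.352/4 = 1.588
Smallest n/ν is G → limiting reagent.
n(J) = (3/4) × 6.352 = 4.764 mol
mass = 4.764 × 575.80 = 2743 g

2743 g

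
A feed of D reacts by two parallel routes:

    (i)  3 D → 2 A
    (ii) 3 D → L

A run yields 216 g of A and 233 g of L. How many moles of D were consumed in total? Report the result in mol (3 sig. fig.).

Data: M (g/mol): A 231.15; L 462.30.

2.91 mol

n(A) = 216 / 231.15 = 0.9345 mol
n(L) = 233 / 462.30 = 0.5040 mol
n(D) via (i) = (3/2)×0.9345 = 1.402 mol
n(D) via (ii) = (3/1)×0.5040 = 1.512 mol
total n(D) = 1.402 + 1.512 = 2.914 mol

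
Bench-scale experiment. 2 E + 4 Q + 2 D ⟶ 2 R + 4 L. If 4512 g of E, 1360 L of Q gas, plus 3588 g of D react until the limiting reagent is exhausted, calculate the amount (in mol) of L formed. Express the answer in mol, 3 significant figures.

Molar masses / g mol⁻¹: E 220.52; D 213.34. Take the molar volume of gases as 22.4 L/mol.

n(E) = 4512 / 220.52 = 20.46 mol
n(Q) = 1360 / 22.4 = 60.71 mol
n(D) = 3588 / 213.34 = 16.82 mol
n/ν → E: 10.23, Q: 15.18, D: 8.410; D is limiting.
n(L) = (4/2) × 16.82 = 33.64 mol

33.6 mol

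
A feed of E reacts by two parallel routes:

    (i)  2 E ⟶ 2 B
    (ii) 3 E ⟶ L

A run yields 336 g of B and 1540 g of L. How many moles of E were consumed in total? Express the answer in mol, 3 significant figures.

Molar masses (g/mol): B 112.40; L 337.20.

n(B) = 336 / 112.40 = 2.989 mol
n(L) = 1540 / 337.20 = 4.567 mol
n(E) via (i) = (2/2)×2.989 = 2.989 mol
n(E) via (ii) = (3/1)×4.567 = 13.70 mol
total n(E) = 2.989 + 13.70 = 16.69 mol

16.7 mol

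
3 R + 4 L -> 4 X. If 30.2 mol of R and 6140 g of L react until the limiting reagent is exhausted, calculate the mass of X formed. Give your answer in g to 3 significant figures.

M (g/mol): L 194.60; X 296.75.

n(R) = 30.20 mol
n(L) = 6140 / 194.60 = 31.55 mol
n/ν for R = 30.20/3 = 10.07
n/ν for L = 31.55/4 = 7.888
Smallest n/ν is L → limiting reagent.
n(X) = (4/4) × 31.55 = 31.55 mol
mass = 31.55 × 296.75 = 9362 g

9360 g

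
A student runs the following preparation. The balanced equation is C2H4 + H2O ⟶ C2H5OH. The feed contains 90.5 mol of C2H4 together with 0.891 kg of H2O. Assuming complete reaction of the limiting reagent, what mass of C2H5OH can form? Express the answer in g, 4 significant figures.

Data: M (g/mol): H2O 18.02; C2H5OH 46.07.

n(C2H4) = 90.50 mol
n(H2O) = 0.8910×1000 / 18.02 = 49.45 mol
n/ν for C2H4 = 90.50/1 = 90.50
n/ν for H2O = 49.45/1 = 49.45
Smallest n/ν is H2O → limiting reagent.
n(C2H5OH) = (1/1) × 49.45 = 49.45 mol
mass = 49.45 × 46.07 = 2278 g

2278 g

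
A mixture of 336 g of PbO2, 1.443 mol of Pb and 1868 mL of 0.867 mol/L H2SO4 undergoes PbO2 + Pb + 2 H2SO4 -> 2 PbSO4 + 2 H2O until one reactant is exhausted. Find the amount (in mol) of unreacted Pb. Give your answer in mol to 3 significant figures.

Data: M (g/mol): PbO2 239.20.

n(PbO2) = 336.0 / 239.20 = 1.405 mol
n(Pb) = 1.443 mol
n(H2SO4) = 0.867 × 1868/1000 = 1.620 mol
n/ν → PbO2: 1.405, Pb: 1.443, H2SO4: 0.8100; H2SO4 is limiting.
Pb consumed = (1/2) × 1.620 = 0.8100 mol
Pb remaining = 1.443 − 0.8100 = 0.6330 mol

0.633 mol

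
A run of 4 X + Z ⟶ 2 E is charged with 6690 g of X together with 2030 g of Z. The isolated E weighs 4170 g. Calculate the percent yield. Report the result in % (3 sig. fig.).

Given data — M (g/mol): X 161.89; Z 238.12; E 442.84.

55.2 %

n(X) = 6690 / 161.89 = 41.32 mol
n(Z) = 2030 / 238.12 = 8.525 mol
n/ν → X: 10.33, Z: 8.525; Z is limiting.
theoretical n(E) = (2/1) × 8.525 = 17.05 mol → 7550 g
% yield = 4170 / 7550 × 100 = 55.23 %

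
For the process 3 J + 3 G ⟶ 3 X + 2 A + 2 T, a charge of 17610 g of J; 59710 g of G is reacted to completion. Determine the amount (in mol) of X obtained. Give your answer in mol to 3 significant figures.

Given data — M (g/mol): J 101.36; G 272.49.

174 mol

n(J) = 17610 / 101.36 = 173.7 mol
n(G) = 59710 / 272.49 = 219.1 mol
n/ν → J: 57.90, G: 73.03; J is limiting.
n(X) = (3/3) × 173.7 = 173.7 mol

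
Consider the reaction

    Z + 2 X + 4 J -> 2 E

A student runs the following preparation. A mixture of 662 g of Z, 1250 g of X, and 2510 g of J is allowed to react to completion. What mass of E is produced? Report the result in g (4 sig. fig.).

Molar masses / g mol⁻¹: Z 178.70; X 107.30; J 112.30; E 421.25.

3121 g

n(Z) = 662.0 / 178.70 = 3.705 mol
n(X) = 1250 / 107.30 = 11.65 mol
n(J) = 2510 / 112.30 = 22.35 mol
n/ν for Z = 3.705/1 = 3.705
n/ν for X = 11.65/2 = 5.825
n/ν for J = 22.35/4 = 5.588
Smallest n/ν is Z → limiting reagent.
n(E) = (2/1) × 3.705 = 7.410 mol
mass = 7.410 × 421.25 = 3121 g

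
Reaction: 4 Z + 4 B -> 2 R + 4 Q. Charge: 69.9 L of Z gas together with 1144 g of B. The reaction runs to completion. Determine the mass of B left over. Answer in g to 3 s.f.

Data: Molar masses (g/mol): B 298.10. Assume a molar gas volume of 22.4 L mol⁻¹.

214 g

n(Z) = 69.90 / 22.4 = 3.121 mol
n(B) = 1144 / 298.10 = 3.838 mol
n/ν for Z = 3.121/4 = 0.7803
n/ν for B = 3.838/4 = 0.9595
Smallest n/ν is Z → limiting reagent.
B consumed = (4/4) × 3.121 = 3.121 mol
B remaining = 3.838 − 3.121 = 0.7170 mol
mass = 0.7170 × 298.10 = 213.7 g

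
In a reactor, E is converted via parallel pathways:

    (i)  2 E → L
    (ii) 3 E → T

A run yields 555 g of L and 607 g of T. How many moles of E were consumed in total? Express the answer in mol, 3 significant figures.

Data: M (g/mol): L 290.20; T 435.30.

8.01 mol

n(L) = 555 / 290.20 = 1.912 mol
n(T) = 607 / 435.30 = 1.394 mol
n(E) via (i) = (2/1)×1.912 = 3.824 mol
n(E) via (ii) = (3/1)×1.394 = 4.182 mol
total n(E) = 3.824 + 4.182 = 8.006 mol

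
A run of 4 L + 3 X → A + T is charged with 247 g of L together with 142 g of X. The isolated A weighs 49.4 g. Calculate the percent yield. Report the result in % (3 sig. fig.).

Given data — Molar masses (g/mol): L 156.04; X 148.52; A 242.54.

n(L) = 247.0 / 156.04 = 1.583 mol
n(X) = 142.0 / 148.52 = 0.9561 mol
n/ν for L = 1.583/4 = 0.3958
n/ν for X = 0.9561/3 = 0.3187
Smallest n/ν is X → limiting reagent.
theoretical n(A) = (1/3) × 0.9561 = 0.3187 mol → 77.30 g
% yield = 49.4 / 77.30 × 100 = 63.91 %

63.9 %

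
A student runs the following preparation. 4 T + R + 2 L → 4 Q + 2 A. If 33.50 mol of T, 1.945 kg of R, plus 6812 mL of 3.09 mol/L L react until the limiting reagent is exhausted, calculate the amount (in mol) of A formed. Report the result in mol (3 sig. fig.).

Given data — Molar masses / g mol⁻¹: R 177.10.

16.8 mol

n(T) = 33.50 mol
n(R) = 1.945×1000 / 177.10 = 10.98 mol
n(L) = 3.09 × 6812/1000 = 21.05 mol
n/ν for T = 33.50/4 = 8.375
n/ν for R = 10.98/1 = 10.98
n/ν for L = 21.05/2 = 10.53
Smallest n/ν is T → limiting reagent.
n(A) = (2/4) × 33.50 = 16.75 mol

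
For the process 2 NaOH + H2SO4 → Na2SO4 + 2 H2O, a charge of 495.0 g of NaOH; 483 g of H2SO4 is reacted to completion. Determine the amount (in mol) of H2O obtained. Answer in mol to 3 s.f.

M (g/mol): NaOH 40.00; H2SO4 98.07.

9.85 mol

n(NaOH) = 495.0 / 40.00 = 12.38 mol
n(H2SO4) = 483.0 / 98.07 = 4.925 mol
n/ν for NaOH = 12.38/2 = 6.190
n/ν for H2SO4 = 4.925/1 = 4.925
Smallest n/ν is H2SO4 → limiting reagent.
n(H2O) = (2/1) × 4.925 = 9.850 mol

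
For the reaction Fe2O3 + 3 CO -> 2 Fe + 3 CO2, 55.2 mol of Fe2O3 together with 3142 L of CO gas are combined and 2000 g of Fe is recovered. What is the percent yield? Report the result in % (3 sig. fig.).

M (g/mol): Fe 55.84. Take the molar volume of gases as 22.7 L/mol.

n(Fe2O3) = 55.20 mol
n(CO) = 3142 / 22.7 = 138.4 mol
n/ν → Fe2O3: 55.20, CO: 46.13; CO is limiting.
theoretical n(Fe) = (2/3) × 138.4 = 92.27 mol → 5152 g
% yield = 2000 / 5152 × 100 = 38.82 %

38.8 %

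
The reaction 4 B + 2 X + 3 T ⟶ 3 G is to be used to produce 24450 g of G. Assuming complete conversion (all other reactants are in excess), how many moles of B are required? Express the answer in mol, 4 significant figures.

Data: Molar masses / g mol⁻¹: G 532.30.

n(G) = 24450 / 532.30 = 45.93 mol
n(B) = (4/3) × 45.93 = 61.24 mol

61.24 mol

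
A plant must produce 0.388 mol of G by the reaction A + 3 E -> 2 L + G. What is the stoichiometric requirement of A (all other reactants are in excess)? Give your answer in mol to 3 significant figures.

0.388 mol

n(G) = 0.3880 mol
n(A) = (1/1) × 0.3880 = 0.3880 mol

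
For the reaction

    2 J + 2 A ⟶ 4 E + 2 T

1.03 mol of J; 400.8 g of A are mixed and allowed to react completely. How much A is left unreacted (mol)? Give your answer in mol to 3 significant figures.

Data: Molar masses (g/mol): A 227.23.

0.734 mol

n(J) = 1.030 mol
n(A) = 400.8 / 227.23 = 1.764 mol
n/ν for J = 1.030/2 = 0.5150
n/ν for A = 1.764/2 = 0.8820
Smallest n/ν is J → limiting reagent.
A consumed = (2/2) × 1.030 = 1.030 mol
A remaining = 1.764 − 1.030 = 0.7340 mol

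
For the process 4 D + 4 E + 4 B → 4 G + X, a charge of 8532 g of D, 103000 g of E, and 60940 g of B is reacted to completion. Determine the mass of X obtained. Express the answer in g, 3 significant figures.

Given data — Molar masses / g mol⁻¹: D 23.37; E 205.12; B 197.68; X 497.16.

38300 g

n(D) = 8532 / 23.37 = 365.1 mol
n(E) = 103000 / 205.12 = 502.1 mol
n(B) = 60940 / 197.68 = 308.3 mol
n/ν for D = 365.1/4 = 91.28
n/ν for E = 502.1/4 = 125.5
n/ν for B = 308.3/4 = 77.08
Smallest n/ν is B → limiting reagent.
n(X) = (1/4) × 308.3 = 77.08 mol
mass = 77.08 × 497.16 = 38320 g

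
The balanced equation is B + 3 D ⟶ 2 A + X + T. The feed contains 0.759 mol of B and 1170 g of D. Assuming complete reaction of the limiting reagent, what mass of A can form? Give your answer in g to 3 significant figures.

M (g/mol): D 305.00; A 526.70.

800 g

n(B) = 0.7590 mol
n(D) = 1170 / 305.00 = 3.836 mol
n/ν → B: 0.7590, D: 1.279; B is limiting.
n(A) = (2/1) × 0.7590 = 1.518 mol
mass = 1.518 × 526.70 = 799.5 g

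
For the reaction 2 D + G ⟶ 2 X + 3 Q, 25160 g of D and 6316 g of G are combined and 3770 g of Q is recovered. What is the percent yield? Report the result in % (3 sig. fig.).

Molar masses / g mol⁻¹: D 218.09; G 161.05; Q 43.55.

73.6 %

n(D) = 25160 / 218.09 = 115.4 mol
n(G) = 6316 / 161.05 = 39.22 mol
n/ν → D: 57.70, G: 39.22; G is limiting.
theoretical n(Q) = (3/1) × 39.22 = 117.7 mol → 5126 g
% yield = 3770 / 5126 × 100 = 73.55 %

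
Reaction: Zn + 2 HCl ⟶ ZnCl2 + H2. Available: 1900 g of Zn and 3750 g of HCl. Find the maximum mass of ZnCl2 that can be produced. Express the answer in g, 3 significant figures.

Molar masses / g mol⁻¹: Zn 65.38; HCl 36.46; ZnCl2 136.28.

n(Zn) = 1900 / 65.38 = 29.06 mol
n(HCl) = 3750 / 36.46 = 102.9 mol
n/ν → Zn: 29.06, HCl: 51.45; Zn is limiting.
n(ZnCl2) = (1/1) × 29.06 = 29.06 mol
mass = 29.06 × 136.28 = 3960 g

3960 g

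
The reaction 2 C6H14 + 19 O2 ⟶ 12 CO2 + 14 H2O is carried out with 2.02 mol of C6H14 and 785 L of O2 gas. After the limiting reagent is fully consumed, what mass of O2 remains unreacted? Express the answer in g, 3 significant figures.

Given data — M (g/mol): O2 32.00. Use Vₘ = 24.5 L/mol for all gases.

411 g

n(C6H14) = 2.020 mol
n(O2) = 785.0 / 24.5 = 32.04 mol
n/ν for C6H14 = 2.020/2 = 1.010
n/ν for O2 = 32.04/19 = 1.686
Smallest n/ν is C6H14 → limiting reagent.
O2 consumed = (19/2) × 2.020 = 19.19 mol
O2 remaining = 32.04 − 19.19 = 12.85 mol
mass = 12.85 × 32.00 = 411.2 g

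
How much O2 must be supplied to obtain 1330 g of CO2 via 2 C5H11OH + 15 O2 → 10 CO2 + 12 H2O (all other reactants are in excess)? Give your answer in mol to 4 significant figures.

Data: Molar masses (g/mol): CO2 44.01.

n(CO2) = 1330 / 44.01 = 30.22 mol
n(O2) = (15/10) × 30.22 = 45.33 mol

45.33 mol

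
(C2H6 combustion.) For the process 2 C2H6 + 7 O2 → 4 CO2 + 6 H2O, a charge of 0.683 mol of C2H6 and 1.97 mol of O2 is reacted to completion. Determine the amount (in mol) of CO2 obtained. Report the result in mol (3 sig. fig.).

1.13 mol

n(C2H6) = 0.6830 mol
n(O2) = 1.970 mol
n/ν for C2H6 = 0.6830/2 = 0.3415
n/ν for O2 = 1.970/7 = 0.2814
Smallest n/ν is O2 → limiting reagent.
n(CO2) = (4/7) × 1.970 = 1.126 mol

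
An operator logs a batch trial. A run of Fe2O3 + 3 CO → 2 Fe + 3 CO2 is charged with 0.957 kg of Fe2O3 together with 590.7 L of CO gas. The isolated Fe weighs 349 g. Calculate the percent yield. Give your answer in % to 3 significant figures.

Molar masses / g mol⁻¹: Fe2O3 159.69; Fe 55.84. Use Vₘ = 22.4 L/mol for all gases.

52.1 %

n(Fe2O3) = 0.9570×1000 / 159.69 = 5.993 mol
n(CO) = 590.7 / 22.4 = 26.37 mol
n/ν → Fe2O3: 5.993, CO: 8.790; Fe2O3 is limiting.
theoretical n(Fe) = (2/1) × 5.993 = 11.99 mol → 669.5 g
% yield = 349 / 669.5 × 100 = 52.13 %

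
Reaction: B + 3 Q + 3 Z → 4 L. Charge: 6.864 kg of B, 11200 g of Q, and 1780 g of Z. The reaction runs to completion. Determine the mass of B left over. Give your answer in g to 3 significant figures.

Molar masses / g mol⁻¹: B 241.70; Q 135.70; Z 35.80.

n(B) = 6.864×1000 / 241.70 = 28.40 mol
n(Q) = 11200 / 135.70 = 82.54 mol
n(Z) = 1780 / 35.80 = 49.72 mol
n/ν → B: 28.40, Q: 27.51, Z: 16.57; Z is limiting.
B consumed = (1/3) × 49.72 = 16.57 mol
B remaining = 28.40 − 16.57 = 11.83 mol
mass = 11.83 × 241.70 = 2859 g

2860 g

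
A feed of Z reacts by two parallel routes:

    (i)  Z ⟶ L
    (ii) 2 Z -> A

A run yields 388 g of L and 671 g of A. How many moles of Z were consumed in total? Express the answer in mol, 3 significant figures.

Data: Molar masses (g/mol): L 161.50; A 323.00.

n(L) = 388 / 161.50 = 2.402 mol
n(A) = 671 / 323.00 = 2.077 mol
n(Z) via (i) = (1/1)×2.402 = 2.402 mol
n(Z) via (ii) = (2/1)×2.077 = 4.154 mol
total n(Z) = 2.402 + 4.154 = 6.556 mol

6.56 mol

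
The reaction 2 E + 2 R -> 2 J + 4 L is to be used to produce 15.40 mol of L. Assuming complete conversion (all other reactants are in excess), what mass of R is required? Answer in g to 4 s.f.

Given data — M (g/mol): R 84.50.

650.7 g

n(L) = 15.40 mol
n(R) = (2/4) × 15.40 = 7.700 mol
mass = 7.700 × 84.50 = 650.7 g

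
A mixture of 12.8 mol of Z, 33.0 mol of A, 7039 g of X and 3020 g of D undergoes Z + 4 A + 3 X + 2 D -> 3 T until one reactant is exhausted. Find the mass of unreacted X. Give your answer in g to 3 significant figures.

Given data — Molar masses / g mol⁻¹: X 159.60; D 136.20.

3090 g

n(Z) = 12.80 mol
n(A) = 33.00 mol
n(X) = 7039 / 159.60 = 44.10 mol
n(D) = 3020 / 136.20 = 22.17 mol
n/ν for Z = 12.80/1 = 12.80
n/ν for A = 33.00/4 = 8.250
n/ν for X = 44.10/3 = 14.70
n/ν for D = 22.17/2 = 11.09
Smallest n/ν is A → limiting reagent.
X consumed = (3/4) × 33.00 = 24.75 mol
X remaining = 44.10 − 24.75 = 19.35 mol
mass = 19.35 × 159.60 = 3088 g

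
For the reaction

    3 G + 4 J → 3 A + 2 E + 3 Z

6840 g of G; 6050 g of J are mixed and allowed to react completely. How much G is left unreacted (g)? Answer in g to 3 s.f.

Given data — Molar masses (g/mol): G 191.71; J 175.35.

1880 g

n(G) = 6840 / 191.71 = 35.68 mol
n(J) = 6050 / 175.35 = 34.50 mol
n/ν for G = 35.68/3 = 11.89
n/ν for J = 34.50/4 = 8.625
Smallest n/ν is J → limiting reagent.
G consumed = (3/4) × 34.50 = 25.88 mol
G remaining = 35.68 − 25.88 = 9.800 mol
mass = 9.800 × 191.71 = 1879 g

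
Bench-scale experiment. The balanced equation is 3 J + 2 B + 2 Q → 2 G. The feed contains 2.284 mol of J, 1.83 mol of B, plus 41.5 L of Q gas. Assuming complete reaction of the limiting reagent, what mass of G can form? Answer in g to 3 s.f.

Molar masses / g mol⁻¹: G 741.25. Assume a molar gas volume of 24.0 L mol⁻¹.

1130 g

n(J) = 2.284 mol
n(B) = 1.830 mol
n(Q) = 41.50 / 24.0 = 1.729 mol
n/ν → J: 0.7613, B: 0.9150, Q: 0.8645; J is limiting.
n(G) = (2/3) × 2.284 = 1.523 mol
mass = 1.523 × 741.25 = 1129 g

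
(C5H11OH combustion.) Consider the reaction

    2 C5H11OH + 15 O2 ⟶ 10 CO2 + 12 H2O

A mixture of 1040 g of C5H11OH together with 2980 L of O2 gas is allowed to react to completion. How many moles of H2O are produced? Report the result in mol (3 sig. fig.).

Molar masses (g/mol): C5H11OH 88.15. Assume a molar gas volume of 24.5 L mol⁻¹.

n(C5H11OH) = 1040 / 88.15 = 11.80 mol
n(O2) = 2980 / 24.5 = 121.6 mol
n/ν for C5H11OH = 11.80/2 = 5.900
n/ν for O2 = 121.6/15 = 8.107
Smallest n/ν is C5H11OH → limiting reagent.
n(H2O) = (12/2) × 11.80 = 70.80 mol

70.8 mol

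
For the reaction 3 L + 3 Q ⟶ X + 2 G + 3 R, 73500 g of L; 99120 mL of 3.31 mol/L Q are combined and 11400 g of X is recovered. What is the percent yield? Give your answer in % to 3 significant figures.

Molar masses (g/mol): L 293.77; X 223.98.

61.0 %

n(L) = 73500 / 293.77 = 250.2 mol
n(Q) = 3.31 × 99120/1000 = 328.1 mol
n/ν for L = 250.2/3 = 83.40
n/ν for Q = 328.1/3 = 109.4
Smallest n/ν is L → limiting reagent.
theoretical n(X) = (1/3) × 250.2 = 83.40 mol → 18680 g
% yield = 11400 / 18680 × 100 = 61.03 %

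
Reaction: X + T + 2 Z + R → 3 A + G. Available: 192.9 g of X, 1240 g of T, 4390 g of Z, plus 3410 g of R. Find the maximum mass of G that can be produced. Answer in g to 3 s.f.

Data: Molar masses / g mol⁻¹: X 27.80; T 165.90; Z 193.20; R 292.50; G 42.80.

n(X) = 192.9 / 27.80 = 6.939 mol
n(T) = 1240 / 165.90 = 7.474 mol
n(Z) = 4390 / 193.20 = 22.72 mol
n(R) = 3410 / 292.50 = 11.66 mol
n/ν for X = 6.939/1 = 6.939
n/ν for T = 7.474/1 = 7.474
n/ν for Z = 22.72/2 = 11.36
n/ν for R = 11.66/1 = 11.66
Smallest n/ν is X → limiting reagent.
n(G) = (1/1) × 6.939 = 6.939 mol
mass = 6.939 × 42.80 = 297.0 g

297 g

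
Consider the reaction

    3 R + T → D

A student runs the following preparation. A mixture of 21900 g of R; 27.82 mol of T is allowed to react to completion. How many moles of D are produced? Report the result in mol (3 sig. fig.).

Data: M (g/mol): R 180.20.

27.8 mol

n(R) = 21900 / 180.20 = 121.5 mol
n(T) = 27.82 mol
n/ν for R = 121.5/3 = 40.50
n/ν for T = 27.82/1 = 27.82
Smallest n/ν is T → limiting reagent.
n(D) = (1/1) × 27.82 = 27.82 mol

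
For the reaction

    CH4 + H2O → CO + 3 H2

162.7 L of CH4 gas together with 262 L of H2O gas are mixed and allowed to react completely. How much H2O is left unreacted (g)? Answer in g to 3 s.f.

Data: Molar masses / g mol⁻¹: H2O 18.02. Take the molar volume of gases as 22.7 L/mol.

78.8 g

n(CH4) = 162.7 / 22.7 = 7.167 mol
n(H2O) = 262.0 / 22.7 = 11.54 mol
n/ν for CH4 = 7.167/1 = 7.167
n/ν for H2O = 11.54/1 = 11.54
Smallest n/ν is CH4 → limiting reagent.
H2O consumed = (1/1) × 7.167 = 7.167 mol
H2O remaining = 11.54 − 7.167 = 4.373 mol
mass = 4.373 × 18.02 = 78.80 g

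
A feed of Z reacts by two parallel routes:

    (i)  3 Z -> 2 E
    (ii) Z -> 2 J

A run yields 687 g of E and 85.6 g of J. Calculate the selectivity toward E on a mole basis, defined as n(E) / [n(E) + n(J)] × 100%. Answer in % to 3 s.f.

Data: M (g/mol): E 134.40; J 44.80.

n(E) = 687 / 134.40 = 5.112 mol
n(J) = 85.6 / 44.80 = 1.911 mol
selectivity = 5.112/(5.112+1.911) × 100 = 72.79 %

72.8 %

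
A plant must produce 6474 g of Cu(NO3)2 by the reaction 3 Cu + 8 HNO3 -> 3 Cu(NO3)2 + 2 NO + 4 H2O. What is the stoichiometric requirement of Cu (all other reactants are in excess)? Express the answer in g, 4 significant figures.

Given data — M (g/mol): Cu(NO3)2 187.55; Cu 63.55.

n(Cu(NO3)2) = 6474 / 187.55 = 34.52 mol
n(Cu) = (3/3) × 34.52 = 34.52 mol
mass = 34.52 × 63.55 = 2194 g

2194 g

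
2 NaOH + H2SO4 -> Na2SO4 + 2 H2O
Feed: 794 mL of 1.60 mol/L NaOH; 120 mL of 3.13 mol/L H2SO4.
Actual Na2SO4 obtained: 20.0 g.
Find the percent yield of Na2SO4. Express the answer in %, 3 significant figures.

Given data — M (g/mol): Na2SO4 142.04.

n(NaOH) = 1.60 × 794.0/1000 = 1.270 mol
n(H2SO4) = 3.13 × 120.0/1000 = 0.3756 mol
n/ν → NaOH: 0.6350, H2SO4: 0.3756; H2SO4 is limiting.
theoretical n(Na2SO4) = (1/1) × 0.3756 = 0.3756 mol → 53.35 g
% yield = 20.0 / 53.35 × 100 = 37.49 %

37.5 %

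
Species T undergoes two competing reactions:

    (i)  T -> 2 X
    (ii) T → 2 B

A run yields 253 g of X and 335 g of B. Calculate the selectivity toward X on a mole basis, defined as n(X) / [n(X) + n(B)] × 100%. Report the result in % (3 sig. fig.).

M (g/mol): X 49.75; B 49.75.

n(X) = 253 / 49.75 = 5.085 mol
n(B) = 335 / 49.75 = 6.734 mol
selectivity = 5.085/(5.085+6.734) × 100 = 43.02 %

43.0 %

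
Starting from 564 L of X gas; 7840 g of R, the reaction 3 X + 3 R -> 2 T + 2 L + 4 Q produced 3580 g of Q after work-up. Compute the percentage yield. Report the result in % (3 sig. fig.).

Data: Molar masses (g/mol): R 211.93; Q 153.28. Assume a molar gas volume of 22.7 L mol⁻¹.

70.5 %

n(X) = 564.0 / 22.7 = 24.85 mol
n(R) = 7840 / 211.93 = 36.99 mol
n/ν → X: 8.283, R: 12.33; X is limiting.
theoretical n(Q) = (4/3) × 24.85 = 33.13 mol → 5078 g
% yield = 3580 / 5078 × 100 = 70.50 %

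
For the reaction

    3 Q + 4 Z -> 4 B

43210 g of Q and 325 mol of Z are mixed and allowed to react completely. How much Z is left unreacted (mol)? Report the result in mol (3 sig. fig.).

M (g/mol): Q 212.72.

n(Q) = 43210 / 212.72 = 203.1 mol
n(Z) = 325.0 mol
n/ν for Q = 203.1/3 = 67.70
n/ν for Z = 325.0/4 = 81.25
Smallest n/ν is Q → limiting reagent.
Z consumed = (4/3) × 203.1 = 270.8 mol
Z remaining = 325.0 − 270.8 = 54.20 mol

54.2 mol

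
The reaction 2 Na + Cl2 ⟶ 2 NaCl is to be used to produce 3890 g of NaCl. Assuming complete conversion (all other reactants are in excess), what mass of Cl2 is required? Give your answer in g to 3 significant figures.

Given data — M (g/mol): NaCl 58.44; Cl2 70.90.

n(NaCl) = 3890 / 58.44 = 66.56 mol
n(Cl2) = (1/2) × 66.56 = 33.28 mol
mass = 33.28 × 70.90 = 2360 g

2360 g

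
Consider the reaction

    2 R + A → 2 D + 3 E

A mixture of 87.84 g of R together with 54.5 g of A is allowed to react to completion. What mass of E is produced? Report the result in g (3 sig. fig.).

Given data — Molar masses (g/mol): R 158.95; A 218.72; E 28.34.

n(R) = 87.84 / 158.95 = 0.5526 mol
n(A) = 54.50 / 218.72 = 0.2492 mol
n/ν for R = 0.5526/2 = 0.2763
n/ν for A = 0.2492/1 = 0.2492
Smallest n/ν is A → limiting reagent.
n(E) = (3/1) × 0.2492 = 0.7476 mol
mass = 0.7476 × 28.34 = 21.19 g

21.2 g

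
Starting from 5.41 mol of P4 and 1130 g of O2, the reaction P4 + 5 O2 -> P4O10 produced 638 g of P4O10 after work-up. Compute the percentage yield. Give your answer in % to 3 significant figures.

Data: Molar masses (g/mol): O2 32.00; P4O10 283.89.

41.5 %

n(P4) = 5.410 mol
n(O2) = 1130 / 32.00 = 35.31 mol
n/ν → P4: 5.410, O2: 7.062; P4 is limiting.
theoretical n(P4O10) = (1/1) × 5.410 = 5.410 mol → 1536 g
% yield = 638 / 1536 × 100 = 41.54 %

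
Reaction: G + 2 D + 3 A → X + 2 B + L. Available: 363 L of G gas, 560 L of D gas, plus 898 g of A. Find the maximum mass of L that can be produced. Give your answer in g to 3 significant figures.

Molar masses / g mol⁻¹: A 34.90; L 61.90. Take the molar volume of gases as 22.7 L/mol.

531 g

n(G) = 363.0 / 22.7 = 15.99 mol
n(D) = 560.0 / 22.7 = 24.67 mol
n(A) = 898.0 / 34.90 = 25.73 mol
n/ν for G = 15.99/1 = 15.99
n/ν for D = 24.67/2 = 12.34
n/ν for A = 25.73/3 = 8.577
Smallest n/ν is A → limiting reagent.
n(L) = (1/3) × 25.73 = 8.577 mol
mass = 8.577 × 61.90 = 530.9 g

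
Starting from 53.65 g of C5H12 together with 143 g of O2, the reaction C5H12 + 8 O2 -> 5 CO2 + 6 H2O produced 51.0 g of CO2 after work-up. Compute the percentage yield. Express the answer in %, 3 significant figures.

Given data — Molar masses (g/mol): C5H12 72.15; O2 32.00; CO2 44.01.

41.5 %

n(C5H12) = 53.65 / 72.15 = 0.7436 mol
n(O2) = 143.0 / 32.00 = 4.469 mol
n/ν for C5H12 = 0.7436/1 = 0.7436
n/ν for O2 = 4.469/8 = 0.5586
Smallest n/ν is O2 → limiting reagent.
theoretical n(CO2) = (5/8) × 4.469 = 2.793 mol → 122.9 g
% yield = 51.0 / 122.9 × 100 = 41.50 %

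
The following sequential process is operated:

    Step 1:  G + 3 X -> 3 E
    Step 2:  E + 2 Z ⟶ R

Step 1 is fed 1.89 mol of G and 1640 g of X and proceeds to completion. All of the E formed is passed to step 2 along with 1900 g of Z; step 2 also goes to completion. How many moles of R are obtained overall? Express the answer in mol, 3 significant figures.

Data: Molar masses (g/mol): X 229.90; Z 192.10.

Step 1:
n(G) = 1.890 mol
n(X) = 1640 / 229.90 = 7.134 mol
n/ν for G = 1.890/1 = 1.890
n/ν for X = 7.134/3 = 2.378
Smallest n/ν is G → limiting reagent.
n(E) produced = (3/1) × 1.890 = 5.670 mol
Step 2:
n(E) available = 5.670 mol
n(Z) = 1900 / 192.10 = 9.891 mol
n/ν for E = 5.670/1 = 5.670
n/ν for Z = 9.891/2 = 4.946
Smallest n/ν is Z → limiting reagent.
n(R) = (1/2) × 9.891 = 4.946 mol

4.95 mol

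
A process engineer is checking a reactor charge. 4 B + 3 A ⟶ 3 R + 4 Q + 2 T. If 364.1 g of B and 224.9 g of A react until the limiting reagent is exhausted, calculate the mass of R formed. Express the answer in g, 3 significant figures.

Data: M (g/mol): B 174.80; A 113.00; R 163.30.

255 g

n(B) = 364.1 / 174.80 = 2.083 mol
n(A) = 224.9 / 113.00 = 1.990 mol
n/ν → B: 0.5208, A: 0.6633; B is limiting.
n(R) = (3/4) × 2.083 = 1.562 mol
mass = 1.562 × 163.30 = 255.1 g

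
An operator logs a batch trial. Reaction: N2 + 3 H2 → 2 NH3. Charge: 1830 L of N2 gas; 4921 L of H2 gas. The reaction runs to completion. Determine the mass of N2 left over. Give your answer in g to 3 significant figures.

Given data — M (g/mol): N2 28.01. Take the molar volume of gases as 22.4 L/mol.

237 g

n(N2) = 1830 / 22.4 = 81.70 mol
n(H2) = 4921 / 22.4 = 219.7 mol
n/ν for N2 = 81.70/1 = 81.70
n/ν for H2 = 219.7/3 = 73.23
Smallest n/ν is H2 → limiting reagent.
N2 consumed = (1/3) × 219.7 = 73.23 mol
N2 remaining = 81.70 − 73.23 = 8.470 mol
mass = 8.470 × 28.01 = 237.2 g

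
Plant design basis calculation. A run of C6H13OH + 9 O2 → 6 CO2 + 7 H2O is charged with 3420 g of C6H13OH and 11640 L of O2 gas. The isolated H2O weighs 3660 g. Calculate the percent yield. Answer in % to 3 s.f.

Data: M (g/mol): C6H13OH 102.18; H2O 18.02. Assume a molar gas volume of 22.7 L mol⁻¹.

n(C6H13OH) = 3420 / 102.18 = 33.47 mol
n(O2) = 11640 / 22.7 = 512.8 mol
n/ν for C6H13OH = 33.47/1 = 33.47
n/ν for O2 = 512.8/9 = 56.98
Smallest n/ν is C6H13OH → limiting reagent.
theoretical n(H2O) = (7/1) × 33.47 = 234.3 mol → 4222 g
% yield = 3660 / 4222 × 100 = 86.69 %

86.7 %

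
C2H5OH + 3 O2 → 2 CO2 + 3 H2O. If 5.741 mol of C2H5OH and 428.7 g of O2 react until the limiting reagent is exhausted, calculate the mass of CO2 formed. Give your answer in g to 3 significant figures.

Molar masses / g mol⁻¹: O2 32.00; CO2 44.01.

n(C2H5OH) = 5.741 mol
n(O2) = 428.7 / 32.00 = 13.40 mol
n/ν for C2H5OH = 5.741/1 = 5.741
n/ν for O2 = 13.40/3 = 4.467
Smallest n/ν is O2 → limiting reagent.
n(CO2) = (2/3) × 13.40 = 8.933 mol
mass = 8.933 × 44.01 = 393.1 g

393 g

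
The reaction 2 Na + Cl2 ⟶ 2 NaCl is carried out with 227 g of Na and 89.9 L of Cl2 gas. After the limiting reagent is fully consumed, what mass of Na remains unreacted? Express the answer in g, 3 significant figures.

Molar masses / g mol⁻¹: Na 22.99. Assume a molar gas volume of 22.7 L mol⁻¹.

44.9 g

n(Na) = 227.0 / 22.99 = 9.874 mol
n(Cl2) = 89.90 / 22.7 = 3.960 mol
n/ν → Na: 4.937, Cl2: 3.960; Cl2 is limiting.
Na consumed = (2/1) × 3.960 = 7.920 mol
Na remaining = 9.874 − 7.920 = 1.954 mol
mass = 1.954 × 22.99 = 44.92 g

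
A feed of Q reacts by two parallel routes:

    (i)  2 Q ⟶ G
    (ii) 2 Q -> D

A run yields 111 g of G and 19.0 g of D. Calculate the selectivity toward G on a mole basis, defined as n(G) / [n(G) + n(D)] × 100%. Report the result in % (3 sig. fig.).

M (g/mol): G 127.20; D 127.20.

85.4 %

n(G) = 111 / 127.20 = 0.8726 mol
n(D) = 19.0 / 127.20 = 0.1494 mol
selectivity = 0.8726/(0.8726+0.1494) × 100 = 85.38 %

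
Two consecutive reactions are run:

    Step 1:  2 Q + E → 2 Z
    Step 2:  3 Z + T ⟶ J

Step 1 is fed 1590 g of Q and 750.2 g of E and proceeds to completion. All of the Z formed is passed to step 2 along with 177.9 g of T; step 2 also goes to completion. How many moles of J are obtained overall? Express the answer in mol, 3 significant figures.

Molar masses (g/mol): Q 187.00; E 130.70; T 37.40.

Step 1:
n(Q) = 1590 / 187.00 = 8.503 mol
n(E) = 750.2 / 130.70 = 5.740 mol
n/ν for Q = 8.503/2 = 4.252
n/ν for E = 5.740/1 = 5.740
Smallest n/ν is Q → limiting reagent.
n(Z) produced = (2/2) × 8.503 = 8.503 mol
Step 2:
n(Z) available = 8.503 mol
n(T) = 177.9 / 37.40 = 4.757 mol
n/ν for Z = 8.503/3 = 2.834
n/ν for T = 4.757/1 = 4.757
Smallest n/ν is Z → limiting reagent.
n(J) = (1/3) × 8.503 = 2.834 mol

2.83 mol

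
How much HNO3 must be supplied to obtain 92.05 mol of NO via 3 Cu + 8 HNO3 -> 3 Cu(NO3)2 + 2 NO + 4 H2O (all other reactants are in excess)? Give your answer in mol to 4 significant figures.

n(NO) = 92.05 mol
n(HNO3) = (8/2) × 92.05 = 368.2 mol

368.2 mol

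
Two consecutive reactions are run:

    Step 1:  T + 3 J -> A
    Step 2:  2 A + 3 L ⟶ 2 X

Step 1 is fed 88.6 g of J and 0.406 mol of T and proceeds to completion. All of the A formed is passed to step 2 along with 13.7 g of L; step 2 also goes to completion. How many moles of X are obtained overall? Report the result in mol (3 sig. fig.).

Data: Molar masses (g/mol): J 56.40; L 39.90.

0.229 mol

Step 1:
n(J) = 88.60 / 56.40 = 1.571 mol
n(T) = 0.4060 mol
n/ν → J: 0.5237, T: 0.4060; T is limiting.
n(A) produced = (1/1) × 0.4060 = 0.4060 mol
Step 2:
n(A) available = 0.4060 mol
n(L) = 13.70 / 39.90 = 0.3434 mol
n/ν → A: 0.2030, L: 0.1145; L is limiting.
n(X) = (2/3) × 0.3434 = 0.2289 mol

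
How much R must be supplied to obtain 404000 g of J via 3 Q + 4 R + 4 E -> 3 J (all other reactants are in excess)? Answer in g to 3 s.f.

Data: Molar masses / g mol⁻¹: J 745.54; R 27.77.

20100 g

n(J) = 404000 / 745.54 = 541.9 mol
n(R) = (4/3) × 541.9 = 722.5 mol
mass = 722.5 × 27.77 = 20060 g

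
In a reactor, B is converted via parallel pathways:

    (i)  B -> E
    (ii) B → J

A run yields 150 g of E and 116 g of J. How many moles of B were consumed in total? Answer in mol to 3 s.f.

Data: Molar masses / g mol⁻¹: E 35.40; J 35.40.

n(E) = 150 / 35.40 = 4.237 mol
n(J) = 116 / 35.40 = 3.277 mol
n(B) via (i) = (1/1)×4.237 = 4.237 mol
n(B) via (ii) = (1/1)×3.277 = 3.277 mol
total n(B) = 4.237 + 3.277 = 7.514 mol

7.51 mol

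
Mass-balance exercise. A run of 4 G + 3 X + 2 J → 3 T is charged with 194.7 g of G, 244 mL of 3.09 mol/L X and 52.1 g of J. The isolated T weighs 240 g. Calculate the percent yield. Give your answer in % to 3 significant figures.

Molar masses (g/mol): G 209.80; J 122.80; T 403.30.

n(G) = 194.7 / 209.80 = 0.9280 mol
n(X) = 3.09 × 244.0/1000 = 0.7540 mol
n(J) = 52.10 / 122.80 = 0.4243 mol
n/ν → G: 0.2320, X: 0.2513, J: 0.2122; J is limiting.
theoretical n(T) = (3/2) × 0.4243 = 0.6365 mol → 256.7 g
% yield = 240 / 256.7 × 100 = 93.49 %

93.5 %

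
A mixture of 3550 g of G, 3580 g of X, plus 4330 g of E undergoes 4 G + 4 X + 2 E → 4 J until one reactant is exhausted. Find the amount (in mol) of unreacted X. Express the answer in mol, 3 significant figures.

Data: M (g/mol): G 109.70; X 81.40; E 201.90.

n(G) = 3550 / 109.70 = 32.36 mol
n(X) = 3580 / 81.40 = 43.98 mol
n(E) = 4330 / 201.90 = 21.45 mol
n/ν for G = 32.36/4 = 8.090
n/ν for X = 43.98/4 = 11.00
n/ν for E = 21.45/2 = 10.73
Smallest n/ν is G → limiting reagent.
X consumed = (4/4) × 32.36 = 32.36 mol
X remaining = 43.98 − 32.36 = 11.62 mol

11.6 mol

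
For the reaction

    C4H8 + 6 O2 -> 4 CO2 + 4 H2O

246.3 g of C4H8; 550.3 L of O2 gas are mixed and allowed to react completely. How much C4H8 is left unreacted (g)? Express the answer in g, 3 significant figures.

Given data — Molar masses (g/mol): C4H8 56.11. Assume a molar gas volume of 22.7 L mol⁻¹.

19.6 g

n(C4H8) = 246.3 / 56.11 = 4.390 mol
n(O2) = 550.3 / 22.7 = 24.24 mol
n/ν for C4H8 = 4.390/1 = 4.390
n/ν for O2 = 24.24/6 = 4.040
Smallest n/ν is O2 → limiting reagent.
C4H8 consumed = (1/6) × 24.24 = 4.040 mol
C4H8 remaining = 4.390 − 4.040 = 0.3500 mol
mass = 0.3500 × 56.11 = 19.64 g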